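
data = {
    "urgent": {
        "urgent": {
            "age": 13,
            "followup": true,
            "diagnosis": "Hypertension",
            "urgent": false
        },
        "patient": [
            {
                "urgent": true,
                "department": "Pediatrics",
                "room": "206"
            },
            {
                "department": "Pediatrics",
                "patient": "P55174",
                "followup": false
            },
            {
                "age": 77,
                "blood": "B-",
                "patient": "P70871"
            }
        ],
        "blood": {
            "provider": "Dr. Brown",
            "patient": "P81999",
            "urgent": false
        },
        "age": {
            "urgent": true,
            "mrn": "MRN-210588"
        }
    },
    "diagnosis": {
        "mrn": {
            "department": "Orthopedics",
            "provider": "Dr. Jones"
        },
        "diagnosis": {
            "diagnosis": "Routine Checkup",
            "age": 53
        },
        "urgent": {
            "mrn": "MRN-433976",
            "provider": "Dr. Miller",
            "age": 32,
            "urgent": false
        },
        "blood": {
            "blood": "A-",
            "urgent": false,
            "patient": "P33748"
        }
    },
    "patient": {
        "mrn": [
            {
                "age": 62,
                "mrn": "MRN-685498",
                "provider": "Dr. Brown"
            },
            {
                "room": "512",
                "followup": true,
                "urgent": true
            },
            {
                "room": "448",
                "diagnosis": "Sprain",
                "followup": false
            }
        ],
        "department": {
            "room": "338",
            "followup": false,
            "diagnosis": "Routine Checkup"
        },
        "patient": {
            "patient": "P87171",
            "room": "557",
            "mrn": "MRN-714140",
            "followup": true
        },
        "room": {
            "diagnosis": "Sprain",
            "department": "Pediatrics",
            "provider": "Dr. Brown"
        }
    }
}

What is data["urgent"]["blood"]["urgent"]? False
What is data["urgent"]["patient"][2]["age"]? 77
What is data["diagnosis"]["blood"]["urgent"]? False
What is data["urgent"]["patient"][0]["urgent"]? True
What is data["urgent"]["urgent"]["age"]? 13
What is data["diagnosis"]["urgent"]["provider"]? "Dr. Miller"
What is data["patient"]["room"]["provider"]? "Dr. Brown"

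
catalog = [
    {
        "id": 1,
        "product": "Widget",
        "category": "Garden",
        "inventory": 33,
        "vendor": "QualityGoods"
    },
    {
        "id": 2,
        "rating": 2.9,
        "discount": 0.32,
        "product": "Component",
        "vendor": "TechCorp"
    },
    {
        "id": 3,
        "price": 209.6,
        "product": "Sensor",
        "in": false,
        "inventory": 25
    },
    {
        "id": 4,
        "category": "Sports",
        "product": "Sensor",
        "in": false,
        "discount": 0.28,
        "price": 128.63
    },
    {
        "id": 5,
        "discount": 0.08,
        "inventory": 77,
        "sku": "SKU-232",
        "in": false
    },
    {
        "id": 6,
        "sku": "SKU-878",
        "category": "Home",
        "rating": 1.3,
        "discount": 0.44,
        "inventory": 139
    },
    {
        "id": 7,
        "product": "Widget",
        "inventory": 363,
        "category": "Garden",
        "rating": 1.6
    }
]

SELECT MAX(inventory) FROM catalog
363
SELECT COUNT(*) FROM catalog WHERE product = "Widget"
2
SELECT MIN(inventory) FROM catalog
25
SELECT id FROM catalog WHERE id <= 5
[1, 2, 3, 4, 5]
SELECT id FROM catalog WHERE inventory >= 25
[1, 3, 5, 6, 7]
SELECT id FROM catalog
[1, 2, 3, 4, 5, 6, 7]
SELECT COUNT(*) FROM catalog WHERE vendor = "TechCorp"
1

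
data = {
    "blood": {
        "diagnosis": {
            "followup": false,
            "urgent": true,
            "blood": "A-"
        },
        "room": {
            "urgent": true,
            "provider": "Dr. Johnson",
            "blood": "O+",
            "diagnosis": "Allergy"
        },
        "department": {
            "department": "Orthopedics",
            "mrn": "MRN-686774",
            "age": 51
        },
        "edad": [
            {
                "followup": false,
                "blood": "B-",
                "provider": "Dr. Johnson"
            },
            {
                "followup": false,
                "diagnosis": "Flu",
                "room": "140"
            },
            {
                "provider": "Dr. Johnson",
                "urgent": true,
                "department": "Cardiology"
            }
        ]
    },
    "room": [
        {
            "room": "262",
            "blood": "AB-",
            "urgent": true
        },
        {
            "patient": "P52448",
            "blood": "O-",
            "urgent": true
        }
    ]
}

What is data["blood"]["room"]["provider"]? "Dr. Johnson"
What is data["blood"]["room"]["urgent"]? True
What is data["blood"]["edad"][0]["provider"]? "Dr. Johnson"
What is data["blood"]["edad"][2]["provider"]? "Dr. Johnson"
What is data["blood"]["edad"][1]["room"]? "140"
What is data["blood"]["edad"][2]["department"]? "Cardiology"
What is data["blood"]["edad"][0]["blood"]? "B-"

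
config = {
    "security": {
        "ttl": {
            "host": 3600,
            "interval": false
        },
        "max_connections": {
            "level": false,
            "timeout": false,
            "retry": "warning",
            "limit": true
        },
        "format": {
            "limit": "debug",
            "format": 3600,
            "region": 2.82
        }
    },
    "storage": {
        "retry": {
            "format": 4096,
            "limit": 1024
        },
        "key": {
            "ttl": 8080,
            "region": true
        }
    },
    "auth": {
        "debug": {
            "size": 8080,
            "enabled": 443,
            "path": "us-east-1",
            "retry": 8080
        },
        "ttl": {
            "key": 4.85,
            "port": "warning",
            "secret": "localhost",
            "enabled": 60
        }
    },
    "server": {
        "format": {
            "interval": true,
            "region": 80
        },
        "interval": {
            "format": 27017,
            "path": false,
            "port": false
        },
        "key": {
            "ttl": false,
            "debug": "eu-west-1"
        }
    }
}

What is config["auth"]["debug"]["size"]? 8080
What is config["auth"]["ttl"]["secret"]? "localhost"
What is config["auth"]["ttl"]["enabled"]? 60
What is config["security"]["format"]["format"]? 3600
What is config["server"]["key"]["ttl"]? False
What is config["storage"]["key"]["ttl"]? 8080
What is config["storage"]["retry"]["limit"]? 1024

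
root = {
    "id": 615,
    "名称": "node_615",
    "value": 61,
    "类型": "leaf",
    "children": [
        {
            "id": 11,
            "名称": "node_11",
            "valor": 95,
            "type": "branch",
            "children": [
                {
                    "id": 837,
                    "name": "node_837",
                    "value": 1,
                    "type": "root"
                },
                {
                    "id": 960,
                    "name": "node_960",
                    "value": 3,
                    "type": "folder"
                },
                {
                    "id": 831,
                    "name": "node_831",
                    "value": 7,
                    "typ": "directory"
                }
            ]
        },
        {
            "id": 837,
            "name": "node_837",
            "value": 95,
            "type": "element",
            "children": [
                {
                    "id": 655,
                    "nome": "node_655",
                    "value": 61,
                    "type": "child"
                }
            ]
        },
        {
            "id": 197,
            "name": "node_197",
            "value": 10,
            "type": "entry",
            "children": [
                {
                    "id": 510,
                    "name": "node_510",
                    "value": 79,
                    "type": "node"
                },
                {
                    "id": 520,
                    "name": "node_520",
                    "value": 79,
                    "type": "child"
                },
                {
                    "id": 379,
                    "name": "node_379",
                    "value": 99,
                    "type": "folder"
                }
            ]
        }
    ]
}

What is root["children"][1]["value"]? 95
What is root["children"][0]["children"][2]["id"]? 831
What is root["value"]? 61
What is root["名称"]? "node_615"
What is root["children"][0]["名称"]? "node_11"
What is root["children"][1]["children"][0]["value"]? 61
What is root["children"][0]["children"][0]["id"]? 837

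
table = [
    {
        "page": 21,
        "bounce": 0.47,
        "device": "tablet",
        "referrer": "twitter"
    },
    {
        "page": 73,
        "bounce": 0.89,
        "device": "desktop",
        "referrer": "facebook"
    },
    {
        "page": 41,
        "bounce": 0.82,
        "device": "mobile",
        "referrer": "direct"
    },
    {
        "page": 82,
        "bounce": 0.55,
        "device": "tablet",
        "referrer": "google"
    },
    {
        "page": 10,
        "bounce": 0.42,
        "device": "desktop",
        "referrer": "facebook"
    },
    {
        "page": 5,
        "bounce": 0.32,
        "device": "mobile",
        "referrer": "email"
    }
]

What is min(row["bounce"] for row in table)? 0.32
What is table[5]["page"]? 5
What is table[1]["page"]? 73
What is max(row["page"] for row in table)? 82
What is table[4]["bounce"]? 0.42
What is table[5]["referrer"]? "email"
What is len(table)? 6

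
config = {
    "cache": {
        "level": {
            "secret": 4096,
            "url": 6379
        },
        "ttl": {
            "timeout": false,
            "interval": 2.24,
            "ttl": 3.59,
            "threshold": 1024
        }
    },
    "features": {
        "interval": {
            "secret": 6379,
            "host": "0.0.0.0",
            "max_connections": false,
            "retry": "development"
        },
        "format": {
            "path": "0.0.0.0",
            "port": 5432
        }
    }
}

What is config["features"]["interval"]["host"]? "0.0.0.0"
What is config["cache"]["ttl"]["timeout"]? False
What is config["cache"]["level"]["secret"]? 4096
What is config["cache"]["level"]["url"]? 6379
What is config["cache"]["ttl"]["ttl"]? 3.59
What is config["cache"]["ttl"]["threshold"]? 1024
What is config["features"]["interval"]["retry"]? "development"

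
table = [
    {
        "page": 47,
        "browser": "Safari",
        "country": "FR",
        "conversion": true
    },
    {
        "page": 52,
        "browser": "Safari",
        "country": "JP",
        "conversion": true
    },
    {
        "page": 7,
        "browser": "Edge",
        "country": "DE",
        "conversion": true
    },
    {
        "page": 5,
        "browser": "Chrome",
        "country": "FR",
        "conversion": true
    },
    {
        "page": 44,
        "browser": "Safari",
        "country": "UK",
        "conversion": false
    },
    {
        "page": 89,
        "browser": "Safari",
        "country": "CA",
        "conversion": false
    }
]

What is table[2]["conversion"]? True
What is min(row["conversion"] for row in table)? False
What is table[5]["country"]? "CA"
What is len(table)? 6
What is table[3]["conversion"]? True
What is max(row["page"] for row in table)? 89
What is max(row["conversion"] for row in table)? True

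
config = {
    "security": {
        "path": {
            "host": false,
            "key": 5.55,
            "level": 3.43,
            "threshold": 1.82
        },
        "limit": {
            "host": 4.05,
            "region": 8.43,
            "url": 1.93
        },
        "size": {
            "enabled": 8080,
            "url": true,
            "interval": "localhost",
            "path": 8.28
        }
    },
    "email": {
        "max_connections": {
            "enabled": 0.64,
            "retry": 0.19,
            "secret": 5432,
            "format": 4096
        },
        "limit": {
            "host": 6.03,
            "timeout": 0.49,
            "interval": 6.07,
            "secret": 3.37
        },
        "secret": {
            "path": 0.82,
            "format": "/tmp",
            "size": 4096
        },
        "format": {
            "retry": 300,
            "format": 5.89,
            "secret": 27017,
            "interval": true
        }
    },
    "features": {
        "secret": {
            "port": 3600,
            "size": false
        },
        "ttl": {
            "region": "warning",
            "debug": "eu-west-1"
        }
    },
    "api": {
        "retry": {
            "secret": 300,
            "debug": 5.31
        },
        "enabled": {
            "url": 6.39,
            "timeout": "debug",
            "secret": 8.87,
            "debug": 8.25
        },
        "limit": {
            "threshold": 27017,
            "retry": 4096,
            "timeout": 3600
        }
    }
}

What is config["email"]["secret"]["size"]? 4096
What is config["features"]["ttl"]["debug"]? "eu-west-1"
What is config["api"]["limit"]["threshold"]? 27017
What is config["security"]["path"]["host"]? False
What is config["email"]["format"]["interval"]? True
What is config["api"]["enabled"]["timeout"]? "debug"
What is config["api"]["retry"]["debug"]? 5.31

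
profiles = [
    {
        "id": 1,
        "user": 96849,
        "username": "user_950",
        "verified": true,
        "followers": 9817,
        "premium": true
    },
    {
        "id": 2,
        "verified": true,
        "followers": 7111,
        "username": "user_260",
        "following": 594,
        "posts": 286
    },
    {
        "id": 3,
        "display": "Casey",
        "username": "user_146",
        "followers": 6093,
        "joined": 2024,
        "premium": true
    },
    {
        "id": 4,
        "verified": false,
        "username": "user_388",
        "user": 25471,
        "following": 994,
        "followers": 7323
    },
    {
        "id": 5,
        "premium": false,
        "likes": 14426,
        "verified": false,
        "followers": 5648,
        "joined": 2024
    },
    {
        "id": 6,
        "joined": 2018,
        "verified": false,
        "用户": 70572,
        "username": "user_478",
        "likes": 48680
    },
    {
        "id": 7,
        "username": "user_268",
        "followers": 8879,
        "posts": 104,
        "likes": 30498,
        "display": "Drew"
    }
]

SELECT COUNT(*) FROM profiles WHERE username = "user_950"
1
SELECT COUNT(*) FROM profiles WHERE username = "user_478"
1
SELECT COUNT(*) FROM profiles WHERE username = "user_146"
1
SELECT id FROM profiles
[1, 2, 3, 4, 5, 6, 7]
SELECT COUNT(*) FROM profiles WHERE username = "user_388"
1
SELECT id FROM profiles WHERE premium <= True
[1, 3, 5]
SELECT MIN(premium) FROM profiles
False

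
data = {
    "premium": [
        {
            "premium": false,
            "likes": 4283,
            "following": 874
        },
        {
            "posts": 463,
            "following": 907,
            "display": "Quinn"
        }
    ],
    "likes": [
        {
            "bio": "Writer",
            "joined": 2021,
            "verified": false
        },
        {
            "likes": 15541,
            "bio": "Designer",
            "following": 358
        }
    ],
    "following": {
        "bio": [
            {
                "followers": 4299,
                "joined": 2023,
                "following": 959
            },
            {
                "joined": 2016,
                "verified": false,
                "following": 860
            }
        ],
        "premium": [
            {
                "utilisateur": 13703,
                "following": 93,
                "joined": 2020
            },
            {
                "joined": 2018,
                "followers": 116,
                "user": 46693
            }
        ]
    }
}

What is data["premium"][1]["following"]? 907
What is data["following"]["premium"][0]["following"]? 93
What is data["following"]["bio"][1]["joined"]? 2016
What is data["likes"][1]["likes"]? 15541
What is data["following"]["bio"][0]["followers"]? 4299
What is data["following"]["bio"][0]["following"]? 959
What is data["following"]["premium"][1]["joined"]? 2018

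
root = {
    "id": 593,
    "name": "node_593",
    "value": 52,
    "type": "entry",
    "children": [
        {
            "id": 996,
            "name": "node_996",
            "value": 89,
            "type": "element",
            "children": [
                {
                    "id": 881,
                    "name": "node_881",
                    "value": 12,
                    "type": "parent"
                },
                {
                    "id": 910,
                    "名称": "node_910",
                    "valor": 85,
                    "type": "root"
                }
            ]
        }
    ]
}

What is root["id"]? 593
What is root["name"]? "node_593"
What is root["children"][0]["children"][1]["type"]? "root"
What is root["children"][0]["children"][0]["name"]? "node_881"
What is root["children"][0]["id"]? 996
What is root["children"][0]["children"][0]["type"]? "parent"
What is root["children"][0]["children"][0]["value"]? 12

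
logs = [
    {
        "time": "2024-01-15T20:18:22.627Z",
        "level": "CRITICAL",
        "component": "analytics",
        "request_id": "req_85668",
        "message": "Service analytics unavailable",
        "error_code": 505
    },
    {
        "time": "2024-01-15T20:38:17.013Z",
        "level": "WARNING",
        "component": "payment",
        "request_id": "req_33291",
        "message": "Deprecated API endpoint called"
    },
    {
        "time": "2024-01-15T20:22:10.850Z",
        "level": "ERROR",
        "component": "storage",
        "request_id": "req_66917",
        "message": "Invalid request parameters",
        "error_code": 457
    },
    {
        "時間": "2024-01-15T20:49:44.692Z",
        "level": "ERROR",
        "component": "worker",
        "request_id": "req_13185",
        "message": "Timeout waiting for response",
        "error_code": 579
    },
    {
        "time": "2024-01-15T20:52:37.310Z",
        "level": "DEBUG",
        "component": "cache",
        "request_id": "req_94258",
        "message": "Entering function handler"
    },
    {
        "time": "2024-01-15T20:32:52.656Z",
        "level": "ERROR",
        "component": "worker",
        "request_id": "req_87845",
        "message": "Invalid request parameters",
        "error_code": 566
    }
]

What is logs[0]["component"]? "analytics"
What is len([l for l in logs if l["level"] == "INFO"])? 0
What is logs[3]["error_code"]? 579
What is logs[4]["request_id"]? "req_94258"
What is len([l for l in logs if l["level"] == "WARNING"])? 1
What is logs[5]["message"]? "Invalid request parameters"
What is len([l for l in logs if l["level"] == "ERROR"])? 3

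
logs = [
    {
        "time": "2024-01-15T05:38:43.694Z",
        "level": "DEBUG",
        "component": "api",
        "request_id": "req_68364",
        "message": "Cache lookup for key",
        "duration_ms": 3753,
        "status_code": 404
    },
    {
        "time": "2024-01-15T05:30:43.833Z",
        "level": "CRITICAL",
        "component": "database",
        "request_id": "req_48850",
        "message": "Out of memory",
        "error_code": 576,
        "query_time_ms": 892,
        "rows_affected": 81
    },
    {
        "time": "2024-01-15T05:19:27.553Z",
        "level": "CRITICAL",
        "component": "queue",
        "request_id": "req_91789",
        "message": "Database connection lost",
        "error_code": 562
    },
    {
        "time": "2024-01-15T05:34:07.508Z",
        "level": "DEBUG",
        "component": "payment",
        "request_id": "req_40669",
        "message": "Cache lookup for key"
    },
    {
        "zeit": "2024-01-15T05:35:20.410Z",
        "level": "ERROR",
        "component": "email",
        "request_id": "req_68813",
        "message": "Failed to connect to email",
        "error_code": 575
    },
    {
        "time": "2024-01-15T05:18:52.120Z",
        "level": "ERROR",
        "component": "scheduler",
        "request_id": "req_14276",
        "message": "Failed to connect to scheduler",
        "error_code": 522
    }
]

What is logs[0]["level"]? "DEBUG"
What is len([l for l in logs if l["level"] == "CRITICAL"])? 2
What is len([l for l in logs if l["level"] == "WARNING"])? 0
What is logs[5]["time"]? "2024-01-15T05:18:52.120Z"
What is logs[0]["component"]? "api"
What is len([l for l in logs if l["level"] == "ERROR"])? 2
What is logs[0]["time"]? "2024-01-15T05:38:43.694Z"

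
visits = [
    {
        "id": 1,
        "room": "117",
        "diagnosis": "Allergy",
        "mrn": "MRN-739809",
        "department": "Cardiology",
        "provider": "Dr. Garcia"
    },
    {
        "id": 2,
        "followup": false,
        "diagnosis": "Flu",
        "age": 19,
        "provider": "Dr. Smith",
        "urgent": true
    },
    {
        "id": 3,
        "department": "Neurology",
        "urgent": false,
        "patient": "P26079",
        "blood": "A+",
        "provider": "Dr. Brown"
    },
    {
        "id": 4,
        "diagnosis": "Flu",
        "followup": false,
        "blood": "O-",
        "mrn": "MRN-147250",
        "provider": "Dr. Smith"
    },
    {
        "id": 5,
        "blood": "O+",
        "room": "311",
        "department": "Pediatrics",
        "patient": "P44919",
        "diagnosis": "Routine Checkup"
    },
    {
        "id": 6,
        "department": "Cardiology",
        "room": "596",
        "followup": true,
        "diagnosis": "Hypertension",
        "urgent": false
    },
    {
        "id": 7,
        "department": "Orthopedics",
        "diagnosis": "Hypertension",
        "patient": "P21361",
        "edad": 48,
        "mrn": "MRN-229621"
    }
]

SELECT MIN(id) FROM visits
1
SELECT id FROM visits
[1, 2, 3, 4, 5, 6, 7]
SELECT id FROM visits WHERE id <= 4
[1, 2, 3, 4]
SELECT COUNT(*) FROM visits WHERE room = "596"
1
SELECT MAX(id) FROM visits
7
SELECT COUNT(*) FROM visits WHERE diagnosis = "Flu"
2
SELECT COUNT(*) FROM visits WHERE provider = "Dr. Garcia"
1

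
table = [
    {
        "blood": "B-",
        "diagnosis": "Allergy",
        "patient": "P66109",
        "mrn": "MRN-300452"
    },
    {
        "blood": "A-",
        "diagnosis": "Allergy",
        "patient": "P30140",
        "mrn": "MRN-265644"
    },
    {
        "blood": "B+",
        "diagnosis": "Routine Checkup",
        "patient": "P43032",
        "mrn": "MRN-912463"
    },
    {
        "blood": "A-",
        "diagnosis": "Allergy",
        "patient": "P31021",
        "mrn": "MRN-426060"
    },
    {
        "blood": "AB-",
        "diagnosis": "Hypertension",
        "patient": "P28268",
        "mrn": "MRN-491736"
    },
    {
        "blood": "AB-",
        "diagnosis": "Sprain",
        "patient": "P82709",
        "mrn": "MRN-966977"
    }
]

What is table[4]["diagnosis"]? "Hypertension"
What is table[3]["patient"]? "P31021"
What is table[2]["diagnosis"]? "Routine Checkup"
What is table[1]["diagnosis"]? "Allergy"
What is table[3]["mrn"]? "MRN-426060"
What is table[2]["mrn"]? "MRN-912463"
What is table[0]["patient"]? "P66109"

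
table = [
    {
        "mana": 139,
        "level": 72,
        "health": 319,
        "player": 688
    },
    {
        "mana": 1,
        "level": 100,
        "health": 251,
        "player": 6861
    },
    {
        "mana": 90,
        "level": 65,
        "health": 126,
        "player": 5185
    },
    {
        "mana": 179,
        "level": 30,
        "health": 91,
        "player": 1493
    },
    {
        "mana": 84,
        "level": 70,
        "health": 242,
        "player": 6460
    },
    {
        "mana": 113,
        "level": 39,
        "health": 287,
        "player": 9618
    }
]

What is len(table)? 6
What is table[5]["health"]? 287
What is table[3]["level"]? 30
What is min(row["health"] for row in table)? 91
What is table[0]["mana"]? 139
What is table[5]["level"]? 39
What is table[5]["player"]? 9618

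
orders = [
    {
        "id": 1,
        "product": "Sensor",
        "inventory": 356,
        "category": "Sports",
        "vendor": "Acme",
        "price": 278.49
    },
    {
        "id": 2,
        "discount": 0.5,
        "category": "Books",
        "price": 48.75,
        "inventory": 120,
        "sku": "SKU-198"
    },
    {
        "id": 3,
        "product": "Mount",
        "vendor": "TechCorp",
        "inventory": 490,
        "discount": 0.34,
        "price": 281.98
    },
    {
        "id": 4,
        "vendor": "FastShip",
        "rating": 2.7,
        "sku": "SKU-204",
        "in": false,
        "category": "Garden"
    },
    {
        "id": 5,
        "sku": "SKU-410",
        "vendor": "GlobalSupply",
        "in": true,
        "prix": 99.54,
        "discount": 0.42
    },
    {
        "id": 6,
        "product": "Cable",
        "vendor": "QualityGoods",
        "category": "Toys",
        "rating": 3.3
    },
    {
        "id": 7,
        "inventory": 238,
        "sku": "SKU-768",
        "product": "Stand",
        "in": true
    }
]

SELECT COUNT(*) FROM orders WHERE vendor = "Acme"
1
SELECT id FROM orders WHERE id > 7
[]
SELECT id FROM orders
[1, 2, 3, 4, 5, 6, 7]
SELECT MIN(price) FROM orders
48.75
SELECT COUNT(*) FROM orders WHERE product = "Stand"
1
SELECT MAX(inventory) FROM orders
490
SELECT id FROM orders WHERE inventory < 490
[1, 2, 7]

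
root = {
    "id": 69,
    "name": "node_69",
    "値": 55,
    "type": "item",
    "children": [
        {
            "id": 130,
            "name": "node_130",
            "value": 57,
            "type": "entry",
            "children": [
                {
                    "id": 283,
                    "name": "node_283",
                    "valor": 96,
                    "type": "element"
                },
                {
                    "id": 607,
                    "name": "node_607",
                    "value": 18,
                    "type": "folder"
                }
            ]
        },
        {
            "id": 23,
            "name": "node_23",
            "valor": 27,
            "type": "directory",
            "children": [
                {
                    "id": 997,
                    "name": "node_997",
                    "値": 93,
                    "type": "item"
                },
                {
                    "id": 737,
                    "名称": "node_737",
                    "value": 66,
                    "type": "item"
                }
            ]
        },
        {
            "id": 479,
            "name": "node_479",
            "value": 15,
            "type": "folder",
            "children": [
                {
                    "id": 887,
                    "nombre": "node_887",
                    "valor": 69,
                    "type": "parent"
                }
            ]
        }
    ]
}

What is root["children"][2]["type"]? "folder"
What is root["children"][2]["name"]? "node_479"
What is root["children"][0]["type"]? "entry"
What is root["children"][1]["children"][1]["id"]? 737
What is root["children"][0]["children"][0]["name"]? "node_283"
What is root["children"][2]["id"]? 479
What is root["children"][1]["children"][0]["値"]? 93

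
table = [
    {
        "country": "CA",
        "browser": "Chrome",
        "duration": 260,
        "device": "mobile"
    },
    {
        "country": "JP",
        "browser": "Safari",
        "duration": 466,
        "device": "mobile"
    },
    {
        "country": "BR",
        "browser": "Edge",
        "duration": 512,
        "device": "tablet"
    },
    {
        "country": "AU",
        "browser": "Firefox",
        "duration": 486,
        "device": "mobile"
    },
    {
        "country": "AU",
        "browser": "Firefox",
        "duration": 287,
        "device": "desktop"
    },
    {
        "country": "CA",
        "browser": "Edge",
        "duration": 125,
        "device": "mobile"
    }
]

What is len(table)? 6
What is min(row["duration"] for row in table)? 125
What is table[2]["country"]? "BR"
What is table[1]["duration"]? 466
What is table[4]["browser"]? "Firefox"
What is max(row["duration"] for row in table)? 512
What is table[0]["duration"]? 260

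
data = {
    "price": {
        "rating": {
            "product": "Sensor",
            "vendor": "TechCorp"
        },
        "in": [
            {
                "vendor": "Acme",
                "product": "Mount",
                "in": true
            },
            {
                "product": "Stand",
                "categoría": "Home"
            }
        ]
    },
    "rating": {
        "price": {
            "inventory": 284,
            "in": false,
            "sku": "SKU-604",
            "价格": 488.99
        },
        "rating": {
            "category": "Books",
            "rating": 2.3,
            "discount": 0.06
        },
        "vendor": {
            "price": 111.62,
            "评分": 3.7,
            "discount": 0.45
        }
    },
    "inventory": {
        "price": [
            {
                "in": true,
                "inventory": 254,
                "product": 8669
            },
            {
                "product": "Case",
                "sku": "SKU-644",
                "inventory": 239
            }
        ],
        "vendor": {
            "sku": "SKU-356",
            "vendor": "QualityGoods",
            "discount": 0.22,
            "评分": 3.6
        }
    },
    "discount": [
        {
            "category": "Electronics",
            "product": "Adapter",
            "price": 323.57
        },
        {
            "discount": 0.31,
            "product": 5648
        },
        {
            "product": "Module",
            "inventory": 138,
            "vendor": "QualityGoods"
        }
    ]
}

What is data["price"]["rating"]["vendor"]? "TechCorp"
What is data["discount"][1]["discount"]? 0.31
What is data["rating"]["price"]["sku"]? "SKU-604"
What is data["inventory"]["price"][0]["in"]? True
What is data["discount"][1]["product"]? 5648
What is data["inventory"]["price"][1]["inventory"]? 239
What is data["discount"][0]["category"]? "Electronics"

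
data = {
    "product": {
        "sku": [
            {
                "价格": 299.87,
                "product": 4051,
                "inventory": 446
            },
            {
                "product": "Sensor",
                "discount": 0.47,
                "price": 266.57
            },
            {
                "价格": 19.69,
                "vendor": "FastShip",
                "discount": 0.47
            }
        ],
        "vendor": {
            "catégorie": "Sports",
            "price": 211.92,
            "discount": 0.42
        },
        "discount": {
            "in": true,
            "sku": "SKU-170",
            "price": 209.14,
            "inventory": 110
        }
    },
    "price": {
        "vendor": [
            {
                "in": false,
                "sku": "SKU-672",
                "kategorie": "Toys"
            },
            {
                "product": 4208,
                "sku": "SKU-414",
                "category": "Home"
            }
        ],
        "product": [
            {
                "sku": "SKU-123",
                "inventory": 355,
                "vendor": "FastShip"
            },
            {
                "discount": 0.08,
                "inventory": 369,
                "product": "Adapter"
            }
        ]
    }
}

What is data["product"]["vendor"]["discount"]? 0.42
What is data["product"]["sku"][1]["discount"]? 0.47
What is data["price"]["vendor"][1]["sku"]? "SKU-414"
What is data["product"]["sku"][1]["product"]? "Sensor"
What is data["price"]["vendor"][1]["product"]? 4208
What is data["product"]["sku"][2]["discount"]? 0.47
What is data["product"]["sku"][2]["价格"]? 19.69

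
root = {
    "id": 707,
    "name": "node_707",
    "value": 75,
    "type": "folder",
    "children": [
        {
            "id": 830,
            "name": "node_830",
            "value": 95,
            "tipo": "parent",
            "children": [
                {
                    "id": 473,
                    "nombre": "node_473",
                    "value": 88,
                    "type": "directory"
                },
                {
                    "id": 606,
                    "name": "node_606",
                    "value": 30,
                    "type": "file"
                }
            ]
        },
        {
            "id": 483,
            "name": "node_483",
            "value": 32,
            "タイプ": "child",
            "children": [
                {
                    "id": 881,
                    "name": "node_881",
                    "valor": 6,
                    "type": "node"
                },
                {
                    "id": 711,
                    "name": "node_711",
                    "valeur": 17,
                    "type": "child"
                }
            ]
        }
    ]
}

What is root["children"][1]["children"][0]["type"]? "node"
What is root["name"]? "node_707"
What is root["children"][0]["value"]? 95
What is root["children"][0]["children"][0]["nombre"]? "node_473"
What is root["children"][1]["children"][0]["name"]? "node_881"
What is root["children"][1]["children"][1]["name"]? "node_711"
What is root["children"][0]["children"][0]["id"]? 473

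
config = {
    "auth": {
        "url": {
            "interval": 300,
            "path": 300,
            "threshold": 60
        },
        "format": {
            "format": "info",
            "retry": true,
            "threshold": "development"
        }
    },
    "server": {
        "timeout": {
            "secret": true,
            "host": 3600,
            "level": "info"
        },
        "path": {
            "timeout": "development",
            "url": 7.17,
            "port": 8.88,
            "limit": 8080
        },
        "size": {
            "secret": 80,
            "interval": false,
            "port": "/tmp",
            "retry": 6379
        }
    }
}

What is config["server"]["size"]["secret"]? 80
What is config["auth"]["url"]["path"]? 300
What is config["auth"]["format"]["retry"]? True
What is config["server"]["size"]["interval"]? False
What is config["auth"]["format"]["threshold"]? "development"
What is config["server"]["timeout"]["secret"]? True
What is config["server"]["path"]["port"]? 8.88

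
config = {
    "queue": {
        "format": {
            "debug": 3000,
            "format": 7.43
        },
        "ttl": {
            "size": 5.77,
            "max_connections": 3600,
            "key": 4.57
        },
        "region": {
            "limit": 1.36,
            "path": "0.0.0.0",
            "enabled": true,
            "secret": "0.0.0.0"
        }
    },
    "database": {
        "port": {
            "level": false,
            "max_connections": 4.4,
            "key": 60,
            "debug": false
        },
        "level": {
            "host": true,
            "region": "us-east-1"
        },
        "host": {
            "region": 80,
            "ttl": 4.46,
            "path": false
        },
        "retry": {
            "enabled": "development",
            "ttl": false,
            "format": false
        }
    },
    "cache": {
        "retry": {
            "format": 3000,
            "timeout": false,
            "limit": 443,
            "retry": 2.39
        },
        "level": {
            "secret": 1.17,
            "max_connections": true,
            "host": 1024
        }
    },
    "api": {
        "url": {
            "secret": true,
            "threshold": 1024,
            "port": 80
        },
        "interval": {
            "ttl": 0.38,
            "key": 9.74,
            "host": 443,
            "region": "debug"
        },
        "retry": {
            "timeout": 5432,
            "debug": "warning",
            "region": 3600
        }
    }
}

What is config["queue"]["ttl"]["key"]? 4.57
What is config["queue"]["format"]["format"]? 7.43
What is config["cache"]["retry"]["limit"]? 443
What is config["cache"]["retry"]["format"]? 3000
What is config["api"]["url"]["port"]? 80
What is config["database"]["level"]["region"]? "us-east-1"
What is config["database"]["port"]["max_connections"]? 4.4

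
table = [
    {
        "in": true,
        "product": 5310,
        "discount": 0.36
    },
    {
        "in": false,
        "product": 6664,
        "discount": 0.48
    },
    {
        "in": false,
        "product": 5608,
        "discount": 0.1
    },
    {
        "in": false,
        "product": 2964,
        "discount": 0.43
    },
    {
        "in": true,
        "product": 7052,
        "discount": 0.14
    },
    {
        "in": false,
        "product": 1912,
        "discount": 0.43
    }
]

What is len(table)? 6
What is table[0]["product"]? 5310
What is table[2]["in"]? False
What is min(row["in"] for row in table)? False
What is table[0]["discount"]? 0.36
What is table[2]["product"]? 5608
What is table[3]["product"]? 2964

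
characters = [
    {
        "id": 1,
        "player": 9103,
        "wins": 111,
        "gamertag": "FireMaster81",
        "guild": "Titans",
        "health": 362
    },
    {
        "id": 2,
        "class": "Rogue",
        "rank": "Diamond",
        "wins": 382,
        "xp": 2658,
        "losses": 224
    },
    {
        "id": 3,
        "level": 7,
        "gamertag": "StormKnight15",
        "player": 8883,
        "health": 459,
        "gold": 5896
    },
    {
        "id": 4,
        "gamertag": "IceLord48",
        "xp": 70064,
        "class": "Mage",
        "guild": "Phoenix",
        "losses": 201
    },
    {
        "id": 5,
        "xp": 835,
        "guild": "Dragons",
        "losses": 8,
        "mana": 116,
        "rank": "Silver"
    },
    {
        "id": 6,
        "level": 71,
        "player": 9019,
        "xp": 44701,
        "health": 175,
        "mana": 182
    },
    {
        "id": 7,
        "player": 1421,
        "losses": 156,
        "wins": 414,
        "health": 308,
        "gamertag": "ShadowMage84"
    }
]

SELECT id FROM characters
[1, 2, 3, 4, 5, 6, 7]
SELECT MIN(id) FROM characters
1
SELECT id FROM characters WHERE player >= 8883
[1, 3, 6]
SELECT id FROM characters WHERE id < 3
[1, 2]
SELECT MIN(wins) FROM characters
111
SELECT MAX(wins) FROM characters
414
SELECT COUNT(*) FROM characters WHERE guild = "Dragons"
1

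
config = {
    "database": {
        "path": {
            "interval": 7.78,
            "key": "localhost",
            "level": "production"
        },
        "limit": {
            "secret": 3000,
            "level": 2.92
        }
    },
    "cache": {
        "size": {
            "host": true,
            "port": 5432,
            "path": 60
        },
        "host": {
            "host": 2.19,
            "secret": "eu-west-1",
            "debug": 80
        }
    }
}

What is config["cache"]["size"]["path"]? 60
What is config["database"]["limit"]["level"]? 2.92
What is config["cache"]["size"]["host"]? True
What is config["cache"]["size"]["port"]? 5432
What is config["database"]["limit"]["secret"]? 3000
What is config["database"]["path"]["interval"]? 7.78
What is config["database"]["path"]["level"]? "production"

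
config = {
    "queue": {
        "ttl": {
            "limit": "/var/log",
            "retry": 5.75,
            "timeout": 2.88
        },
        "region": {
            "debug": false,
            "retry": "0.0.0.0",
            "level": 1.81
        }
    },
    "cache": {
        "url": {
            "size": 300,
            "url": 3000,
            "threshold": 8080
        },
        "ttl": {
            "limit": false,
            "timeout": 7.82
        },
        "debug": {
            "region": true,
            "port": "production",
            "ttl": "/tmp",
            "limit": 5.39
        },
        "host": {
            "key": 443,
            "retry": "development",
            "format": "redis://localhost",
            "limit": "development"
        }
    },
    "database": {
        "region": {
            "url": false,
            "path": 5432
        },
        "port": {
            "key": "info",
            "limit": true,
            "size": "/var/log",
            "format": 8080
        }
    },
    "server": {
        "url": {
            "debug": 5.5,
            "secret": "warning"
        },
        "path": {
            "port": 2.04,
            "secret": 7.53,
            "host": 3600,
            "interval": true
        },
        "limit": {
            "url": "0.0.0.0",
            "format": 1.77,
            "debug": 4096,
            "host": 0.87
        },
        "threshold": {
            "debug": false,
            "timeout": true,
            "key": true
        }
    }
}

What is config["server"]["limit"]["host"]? 0.87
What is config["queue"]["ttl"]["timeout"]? 2.88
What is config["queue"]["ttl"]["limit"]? "/var/log"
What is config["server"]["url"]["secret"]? "warning"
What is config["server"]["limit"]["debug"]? 4096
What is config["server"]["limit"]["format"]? 1.77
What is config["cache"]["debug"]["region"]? True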